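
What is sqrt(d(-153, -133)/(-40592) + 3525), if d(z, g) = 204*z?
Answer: sqrt(90772599111)/5074 ≈ 59.378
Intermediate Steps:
sqrt(d(-153, -133)/(-40592) + 3525) = sqrt((204*(-153))/(-40592) + 3525) = sqrt(-31212*(-1/40592) + 3525) = sqrt(7803/10148 + 3525) = sqrt(35779503/10148) = sqrt(90772599111)/5074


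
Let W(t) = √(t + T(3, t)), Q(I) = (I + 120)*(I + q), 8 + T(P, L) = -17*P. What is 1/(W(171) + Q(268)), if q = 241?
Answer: 49373/9750772488 - √7/9750772488 ≈ 5.0632e-6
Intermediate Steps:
T(P, L) = -8 - 17*P
Q(I) = (120 + I)*(241 + I) (Q(I) = (I + 120)*(I + 241) = (120 + I)*(241 + I))
W(t) = √(-59 + t) (W(t) = √(t + (-8 - 17*3)) = √(t + (-8 - 51)) = √(t - 59) = √(-59 + t))
1/(W(171) + Q(268)) = 1/(√(-59 + 171) + (28920 + 268² + 361*268)) = 1/(√112 + (28920 + 71824 + 96748)) = 1/(4*√7 + 197492) = 1/(197492 + 4*√7)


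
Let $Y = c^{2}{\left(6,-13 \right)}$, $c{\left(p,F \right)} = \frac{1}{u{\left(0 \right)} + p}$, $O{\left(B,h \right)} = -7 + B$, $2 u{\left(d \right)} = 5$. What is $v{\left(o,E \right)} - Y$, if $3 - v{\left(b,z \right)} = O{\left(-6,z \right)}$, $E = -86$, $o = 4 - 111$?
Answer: $\frac{4620}{289} \approx 15.986$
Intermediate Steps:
$o = -107$
$u{\left(d \right)} = \frac{5}{2}$ ($u{\left(d \right)} = \frac{1}{2} \cdot 5 = \frac{5}{2}$)
$c{\left(p,F \right)} = \frac{1}{\frac{5}{2} + p}$
$v{\left(b,z \right)} = 16$ ($v{\left(b,z \right)} = 3 - \left(-7 - 6\right) = 3 - -13 = 3 + 13 = 16$)
$Y = \frac{4}{289}$ ($Y = \left(\frac{2}{5 + 2 \cdot 6}\right)^{2} = \left(\frac{2}{5 + 12}\right)^{2} = \left(\frac{2}{17}\right)^{2} = \frac{4}{289} \approx 0.013841$)
$v{\left(o,E \right)} - Y = 16 - \frac{4}{289} = \frac{4620}{289}$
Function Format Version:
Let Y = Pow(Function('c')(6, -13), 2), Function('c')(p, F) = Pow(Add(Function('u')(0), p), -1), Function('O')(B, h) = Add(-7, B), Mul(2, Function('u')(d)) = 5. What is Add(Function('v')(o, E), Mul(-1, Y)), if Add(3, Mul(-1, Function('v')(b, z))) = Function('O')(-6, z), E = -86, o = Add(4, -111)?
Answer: Rational(4620, 289) ≈ 15.986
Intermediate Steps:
o = -107
Function('u')(d) = Rational(5, 2) (Function('u')(d) = Mul(Rational(1, 2), 5) = Rational(5, 2))
Function('c')(p, F) = Pow(Add(Rational(5, 2), p), -1)
Function('v')(b, z) = 16 (Function('v')(b, z) = Add(3, Mul(-1, Add(-7, -6))) = Add(3, Mul(-1, -13)) = Add(3, 13) = 16)
Y = Rational(4, 289) (Y = Pow(Mul(2, Pow(Add(5, Mul(2, 6)), -1)), 2) = Pow(Mul(2, Pow(Add(5, 12), -1)), 2) = Pow(Mul(2, Pow(17, -1)), 2) = Pow(Mul(2, Rational(1, 17)), 2) = Pow(Rational(2, 17), 2) = Rational(4, 289) ≈ 0.013841)
Add(Function('v')(o, E), Mul(-1, Y)) = Add(16, Mul(-1, Rational(4, 289))) = Add(16, Rational(-4, 289)) = Rational(4620, 289)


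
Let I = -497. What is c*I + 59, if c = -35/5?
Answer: 3538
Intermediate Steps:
c = -7 (c = -35*⅕ = -7)
c*I + 59 = -7*(-497) + 59 = 3479 + 59 = 3538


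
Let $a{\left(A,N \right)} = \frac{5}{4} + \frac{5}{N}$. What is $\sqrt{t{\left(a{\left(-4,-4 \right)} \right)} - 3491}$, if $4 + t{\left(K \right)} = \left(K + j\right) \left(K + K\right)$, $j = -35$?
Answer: $i \sqrt{3495} \approx 59.119 i$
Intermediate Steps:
$a{\left(A,N \right)} = \frac{5}{4} + \frac{5}{N}$ ($a{\left(A,N \right)} = 5 \cdot \frac{1}{4} + \frac{5}{N} = \frac{5}{4} + \frac{5}{N}$)
$t{\left(K \right)} = -4 + 2 K \left(-35 + K\right)$ ($t{\left(K \right)} = -4 + \left(K - 35\right) \left(K + K\right) = -4 + \left(-35 + K\right) 2 K = -4 + 2 K \left(-35 + K\right)$)
$\sqrt{t{\left(a{\left(-4,-4 \right)} \right)} - 3491} = \sqrt{\left(-4 - 70 \left(\frac{5}{4} + \frac{5}{-4}\right) + 2 \left(\frac{5}{4} + \frac{5}{-4}\right)^{2}\right) - 3491} = \sqrt{\left(-4 - 70 \left(\frac{5}{4} + 5 \left(- \frac{1}{4}\right)\right) + 2 \left(\frac{5}{4} + 5 \left(- \frac{1}{4}\right)\right)^{2}\right) - 3491} = \sqrt{\left(-4 - 70 \left(\frac{5}{4} - \frac{5}{4}\right) + 2 \left(\frac{5}{4} - \frac{5}{4}\right)^{2}\right) - 3491} = \sqrt{\left(-4 - 0 + 2 \cdot 0^{2}\right) - 3491} = \sqrt{\left(-4 + 0 + 2 \cdot 0\right) - 3491} = \sqrt{\left(-4 + 0 + 0\right) - 3491} = \sqrt{-4 - 3491} = \sqrt{-3495} = i \sqrt{3495}$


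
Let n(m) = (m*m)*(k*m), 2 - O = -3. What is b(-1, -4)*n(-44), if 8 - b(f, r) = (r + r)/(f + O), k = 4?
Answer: -3407360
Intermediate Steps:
O = 5 (O = 2 - 1*(-3) = 2 + 3 = 5)
b(f, r) = 8 - 2*r/(5 + f) (b(f, r) = 8 - (r + r)/(f + 5) = 8 - 2*r/(5 + f))
n(m) = 4*m³ (n(m) = (m*m)*(4*m) = m²*(4*m) = 4*m³)
b(-1, -4)*n(-44) = (2*(20 - 1*(-4) + 4*(-1))/(5 - 1))*(4*(-44)³) = (2*(20 + 4 - 4)/4)*(4*(-85184)) = (2*(¼)*20)*(-340736) = 10*(-340736) = -3407360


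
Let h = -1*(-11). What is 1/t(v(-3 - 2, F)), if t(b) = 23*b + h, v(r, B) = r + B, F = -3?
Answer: -1/173 ≈ -0.0057803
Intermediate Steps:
h = 11
v(r, B) = B + r
t(b) = 11 + 23*b (t(b) = 23*b + 11 = 11 + 23*b)
1/t(v(-3 - 2, F)) = 1/(11 + 23*(-3 + (-3 - 2))) = 1/(11 + 23*(-3 - 5)) = 1/(11 + 23*(-8)) = 1/(11 - 184) = 1/(-173) = -1/173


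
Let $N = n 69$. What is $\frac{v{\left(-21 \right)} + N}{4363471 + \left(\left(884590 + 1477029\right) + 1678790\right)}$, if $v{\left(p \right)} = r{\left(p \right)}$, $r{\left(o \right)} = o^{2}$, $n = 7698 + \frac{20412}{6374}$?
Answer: $\frac{338984595}{5356633112} \approx 0.063283$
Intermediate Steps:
$n = \frac{24543732}{3187}$ ($n = 7698 + 20412 \cdot \frac{1}{6374} = 7698 + \frac{10206}{3187} = \frac{24543732}{3187} \approx 7701.2$)
$v{\left(p \right)} = p^{2}$
$N = \frac{1693517508}{3187}$ ($N = \frac{24543732}{3187} \cdot 69 = \frac{1693517508}{3187} \approx 5.3138 \cdot 10^{5}$)
$\frac{v{\left(-21 \right)} + N}{4363471 + \left(\left(884590 + 1477029\right) + 1678790\right)} = \frac{\left(-21\right)^{2} + \frac{1693517508}{3187}}{4363471 + \left(\left(884590 + 1477029\right) + 1678790\right)} = \frac{441 + \frac{1693517508}{3187}}{4363471 + \left(2361619 + 1678790\right)} = \frac{1694922975}{3187 \left(4363471 + 4040409\right)} = \frac{1694922975}{3187 \cdot 8403880} = \frac{1694922975}{3187} \cdot \frac{1}{8403880} = \frac{338984595}{5356633112}$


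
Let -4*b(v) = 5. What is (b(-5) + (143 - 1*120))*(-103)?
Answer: -8961/4 ≈ -2240.3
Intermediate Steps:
b(v) = -5/4 (b(v) = -¼*5 = -5/4)
(b(-5) + (143 - 1*120))*(-103) = (-5/4 + (143 - 1*120))*(-103) = (-5/4 + (143 - 120))*(-103) = (-5/4 + 23)*(-103) = (87/4)*(-103) = -8961/4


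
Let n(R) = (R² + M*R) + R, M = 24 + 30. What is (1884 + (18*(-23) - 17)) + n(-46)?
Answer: 1039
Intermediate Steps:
M = 54
n(R) = R² + 55*R (n(R) = (R² + 54*R) + R = R² + 55*R)
(1884 + (18*(-23) - 17)) + n(-46) = (1884 + (18*(-23) - 17)) - 46*(55 - 46) = (1884 + (-414 - 17)) - 46*9 = (1884 - 431) - 414 = 1453 - 414 = 1039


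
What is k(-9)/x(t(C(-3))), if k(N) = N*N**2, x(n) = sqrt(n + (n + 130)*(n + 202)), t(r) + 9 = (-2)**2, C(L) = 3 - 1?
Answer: -729*sqrt(6155)/12310 ≈ -4.6460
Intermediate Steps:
C(L) = 2
t(r) = -5 (t(r) = -9 + (-2)**2 = -9 + 4 = -5)
x(n) = sqrt(n + (130 + n)*(202 + n))
k(N) = N**3
k(-9)/x(t(C(-3))) = (-9)**3/(sqrt(26260 + (-5)**2 + 333*(-5))) = -729/sqrt(26260 + 25 - 1665) = -729*sqrt(6155)/12310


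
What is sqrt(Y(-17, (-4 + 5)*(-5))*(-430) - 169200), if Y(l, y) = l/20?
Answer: I*sqrt(675338)/2 ≈ 410.89*I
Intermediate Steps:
Y(l, y) = l/20 (Y(l, y) = l*(1/20) = l/20)
sqrt(Y(-17, (-4 + 5)*(-5))*(-430) - 169200) = sqrt(((1/20)*(-17))*(-430) - 169200) = sqrt(-17/20*(-430) - 169200) = sqrt(731/2 - 169200) = sqrt(-337669/2) = I*sqrt(675338)/2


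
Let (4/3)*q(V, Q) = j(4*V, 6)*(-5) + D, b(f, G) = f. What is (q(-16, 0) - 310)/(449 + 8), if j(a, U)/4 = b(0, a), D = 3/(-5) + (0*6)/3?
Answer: -6209/9140 ≈ -0.67932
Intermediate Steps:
D = -⅗ (D = 3*(-⅕) + 0*(⅓) = -⅗ + 0 = -⅗ ≈ -0.60000)
j(a, U) = 0 (j(a, U) = 4*0 = 0)
q(V, Q) = -9/20 (q(V, Q) = 3*(0*(-5) - ⅗)/4 = 3*(0 - ⅗)/4 = (¾)*(-⅗) = -9/20)
(q(-16, 0) - 310)/(449 + 8) = (-9/20 - 310)/(449 + 8) = -6209/20/457 = -6209/20*1/457 = -6209/9140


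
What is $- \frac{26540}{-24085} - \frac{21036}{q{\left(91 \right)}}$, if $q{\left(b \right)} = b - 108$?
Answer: $\frac{101420648}{81889} \approx 1238.5$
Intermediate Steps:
$q{\left(b \right)} = -108 + b$ ($q{\left(b \right)} = b - 108 = -108 + b$)
$- \frac{26540}{-24085} - \frac{21036}{q{\left(91 \right)}} = - \frac{26540}{-24085} - \frac{21036}{-108 + 91} = \left(-26540\right) \left(- \frac{1}{24085}\right) - \frac{21036}{-17} = \frac{5308}{4817} - - \frac{21036}{17} = \frac{5308}{4817} + \frac{21036}{17} = \frac{101420648}{81889}$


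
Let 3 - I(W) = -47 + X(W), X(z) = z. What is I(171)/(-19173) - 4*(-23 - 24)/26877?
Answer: 69259/5205179 ≈ 0.013306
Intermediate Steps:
I(W) = 50 - W (I(W) = 3 - (-47 + W) = 3 + (47 - W) = 50 - W)
I(171)/(-19173) - 4*(-23 - 24)/26877 = (50 - 1*171)/(-19173) - 4*(-23 - 24)/26877 = (50 - 171)*(-1/19173) - 4*(-47)*(1/26877) = -121*(-1/19173) + 188*(1/26877) = 11/1743 + 188/26877 = 69259/5205179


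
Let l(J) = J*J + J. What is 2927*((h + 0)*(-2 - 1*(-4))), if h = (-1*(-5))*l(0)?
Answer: 0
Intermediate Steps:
l(J) = J + J² (l(J) = J² + J = J + J²)
h = 0 (h = (-1*(-5))*(0*(1 + 0)) = 5*(0*1) = 5*0 = 0)
2927*((h + 0)*(-2 - 1*(-4))) = 2927*((0 + 0)*(-2 - 1*(-4))) = 2927*(0*(-2 + 4)) = 2927*(0*2) = 2927*0 = 0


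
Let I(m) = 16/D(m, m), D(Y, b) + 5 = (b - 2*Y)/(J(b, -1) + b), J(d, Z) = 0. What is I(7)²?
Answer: 64/9 ≈ 7.1111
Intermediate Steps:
D(Y, b) = -5 + (b - 2*Y)/b (D(Y, b) = -5 + (b - 2*Y)/(0 + b) = -5 + (b - 2*Y)/b)
I(m) = -8/3 (I(m) = 16/(-4 - 2*m/m) = 16/(-4 - 2) = 16/(-6) = 16*(-⅙) = -8/3)
I(7)² = (-8/3)² = 64/9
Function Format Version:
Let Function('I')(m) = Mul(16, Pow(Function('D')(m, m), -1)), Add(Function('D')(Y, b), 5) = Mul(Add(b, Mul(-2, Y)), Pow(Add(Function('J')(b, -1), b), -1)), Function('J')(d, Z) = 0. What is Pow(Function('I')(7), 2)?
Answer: Rational(64, 9) ≈ 7.1111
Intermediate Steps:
Function('D')(Y, b) = Add(-5, Mul(Pow(b, -1), Add(b, Mul(-2, Y)))) (Function('D')(Y, b) = Add(-5, Mul(Add(b, Mul(-2, Y)), Pow(Add(0, b), -1))) = Add(-5, Mul(Add(b, Mul(-2, Y)), Pow(b, -1))) = Add(-5, Mul(Pow(b, -1), Add(b, Mul(-2, Y)))))
Function('I')(m) = Rational(-8, 3) (Function('I')(m) = Mul(16, Pow(Add(-4, Mul(-2, m, Pow(m, -1))), -1)) = Mul(16, Pow(Add(-4, -2), -1)) = Mul(16, Pow(-6, -1)) = Mul(16, Rational(-1, 6)) = Rational(-8, 3))
Pow(Function('I')(7), 2) = Pow(Rational(-8, 3), 2) = Rational(64, 9)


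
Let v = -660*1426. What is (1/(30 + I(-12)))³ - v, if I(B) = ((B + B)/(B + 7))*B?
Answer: 2473436243395/2628072 ≈ 9.4116e+5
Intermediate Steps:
I(B) = 2*B²/(7 + B) (I(B) = ((2*B)/(7 + B))*B = (2*B/(7 + B))*B = 2*B²/(7 + B))
v = -941160
(1/(30 + I(-12)))³ - v = (1/(30 + 2*(-12)²/(7 - 12)))³ - 1*(-941160) = (1/(30 + 2*144/(-5)))³ + 941160 = (1/(30 + 2*144*(-⅕)))³ + 941160 = (1/(30 - 288/5))³ + 941160 = (1/(-138/5))³ + 941160 = (-5/138)³ + 941160 = -125/2628072 + 941160 = 2473436243395/2628072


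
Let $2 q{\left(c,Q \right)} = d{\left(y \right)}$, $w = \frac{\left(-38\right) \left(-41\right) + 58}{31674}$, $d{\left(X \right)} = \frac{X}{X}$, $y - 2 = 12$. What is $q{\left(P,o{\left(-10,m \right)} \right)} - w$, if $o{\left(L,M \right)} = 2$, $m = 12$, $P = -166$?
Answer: $\frac{14221}{31674} \approx 0.44898$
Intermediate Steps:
$y = 14$ ($y = 2 + 12 = 14$)
$d{\left(X \right)} = 1$
$w = \frac{808}{15837}$ ($w = \left(1558 + 58\right) \frac{1}{31674} = 1616 \cdot \frac{1}{31674} = \frac{808}{15837} \approx 0.05102$)
$q{\left(c,Q \right)} = \frac{1}{2}$ ($q{\left(c,Q \right)} = \frac{1}{2} \cdot 1 = \frac{1}{2}$)
$q{\left(P,o{\left(-10,m \right)} \right)} - w = \frac{1}{2} - \frac{808}{15837} = \frac{14221}{31674}$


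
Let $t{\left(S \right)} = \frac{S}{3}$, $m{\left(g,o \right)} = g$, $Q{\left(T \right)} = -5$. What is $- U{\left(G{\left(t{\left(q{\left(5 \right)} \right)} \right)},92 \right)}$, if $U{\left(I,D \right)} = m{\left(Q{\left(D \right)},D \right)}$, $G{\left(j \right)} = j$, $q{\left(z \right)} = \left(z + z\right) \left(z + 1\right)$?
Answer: $5$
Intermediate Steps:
$q{\left(z \right)} = 2 z \left(1 + z\right)$
$t{\left(S \right)} = \frac{S}{3}$ ($t{\left(S \right)} = S \frac{1}{3} = \frac{S}{3}$)
$U{\left(I,D \right)} = -5$
$- U{\left(G{\left(t{\left(q{\left(5 \right)} \right)} \right)},92 \right)} = \left(-1\right) \left(-5\right) = 5$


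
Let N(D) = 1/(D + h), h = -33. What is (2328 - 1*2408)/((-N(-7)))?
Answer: -3200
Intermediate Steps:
N(D) = 1/(-33 + D) (N(D) = 1/(D - 33) = 1/(-33 + D))
(2328 - 1*2408)/((-N(-7))) = (2328 - 1*2408)/((-1/(-33 - 7))) = (2328 - 2408)/((-1/(-40))) = -80/((-1*(-1/40))) = -80/1/40 = -80*40 = -3200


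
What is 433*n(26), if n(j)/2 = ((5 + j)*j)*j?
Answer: 18147896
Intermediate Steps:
n(j) = 2*j²*(5 + j) (n(j) = 2*(((5 + j)*j)*j) = 2*((j*(5 + j))*j) = 2*(j²*(5 + j)) = 2*j²*(5 + j))
433*n(26) = 433*(2*26²*(5 + 26)) = 433*(2*676*31) = 433*41912 = 18147896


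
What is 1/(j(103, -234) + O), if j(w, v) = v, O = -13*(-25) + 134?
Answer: 1/225 ≈ 0.0044444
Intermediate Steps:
O = 459 (O = 325 + 134 = 459)
1/(j(103, -234) + O) = 1/(-234 + 459) = 1/225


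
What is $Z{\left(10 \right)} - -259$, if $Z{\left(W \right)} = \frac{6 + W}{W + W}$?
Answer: $\frac{1299}{5} \approx 259.8$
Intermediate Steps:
$Z{\left(W \right)} = \frac{6 + W}{2 W}$
$Z{\left(10 \right)} - -259 = \frac{6 + 10}{2 \cdot 10} - -259 = \frac{1}{2} \cdot \frac{1}{10} \cdot 16 + 259 = \frac{4}{5} + 259 = \frac{1299}{5}$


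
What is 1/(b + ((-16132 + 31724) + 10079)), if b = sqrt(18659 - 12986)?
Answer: 8557/219664856 - sqrt(5673)/658994568 ≈ 3.8841e-5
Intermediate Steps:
b = sqrt(5673) ≈ 75.319
1/(b + ((-16132 + 31724) + 10079)) = 1/(sqrt(5673) + ((-16132 + 31724) + 10079)) = 1/(sqrt(5673) + (15592 + 10079)) = 1/(sqrt(5673) + 25671) = 1/(25671 + sqrt(5673))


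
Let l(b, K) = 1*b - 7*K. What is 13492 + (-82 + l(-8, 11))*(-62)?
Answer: 23846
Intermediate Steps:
l(b, K) = b - 7*K
13492 + (-82 + l(-8, 11))*(-62) = 13492 + (-82 + (-8 - 7*11))*(-62) = 13492 + (-82 + (-8 - 77))*(-62) = 13492 + (-82 - 85)*(-62) = 13492 - 167*(-62) = 13492 + 10354 = 23846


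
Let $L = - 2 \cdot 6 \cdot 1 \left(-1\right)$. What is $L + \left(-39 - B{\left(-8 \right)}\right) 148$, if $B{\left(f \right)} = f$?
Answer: $-4576$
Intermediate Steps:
$L = 12$ ($L = \left(-2\right) 6 \left(-1\right) = \left(-12\right) \left(-1\right) = 12$)
$L + \left(-39 - B{\left(-8 \right)}\right) 148 = 12 + \left(-39 - -8\right) 148 = 12 + \left(-39 + 8\right) 148 = 12 - 4588 = -4576$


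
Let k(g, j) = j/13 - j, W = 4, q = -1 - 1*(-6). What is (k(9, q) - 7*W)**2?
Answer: 179776/169 ≈ 1063.8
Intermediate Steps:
q = 5 (q = -1 + 6 = 5)
k(g, j) = -12*j/13 (k(g, j) = j*(1/13) - j = j/13 - j = -12*j/13)
(k(9, q) - 7*W)**2 = (-12/13*5 - 7*4)**2 = (-60/13 - 28)**2 = (-424/13)**2 = 179776/169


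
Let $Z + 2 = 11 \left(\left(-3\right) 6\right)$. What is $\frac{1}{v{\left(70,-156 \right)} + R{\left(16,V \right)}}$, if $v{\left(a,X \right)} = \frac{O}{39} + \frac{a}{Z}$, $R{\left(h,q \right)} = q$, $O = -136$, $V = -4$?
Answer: $- \frac{780}{6113} \approx -0.1276$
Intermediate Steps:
$Z = -200$ ($Z = -2 + 11 \left(\left(-3\right) 6\right) = -2 + 11 \left(-18\right) = -2 - 198 = -200$)
$v{\left(a,X \right)} = - \frac{136}{39} - \frac{a}{200}$ ($v{\left(a,X \right)} = - \frac{136}{39} + \frac{a}{-200} = \left(-136\right) \frac{1}{39} + a \left(- \frac{1}{200}\right) = - \frac{136}{39} - \frac{a}{200}$)
$\frac{1}{v{\left(70,-156 \right)} + R{\left(16,V \right)}} = \frac{1}{\left(- \frac{136}{39} - \frac{7}{20}\right) - 4} = \frac{1}{- \frac{2993}{780} - 4} = \frac{1}{- \frac{6113}{780}} = - \frac{780}{6113}$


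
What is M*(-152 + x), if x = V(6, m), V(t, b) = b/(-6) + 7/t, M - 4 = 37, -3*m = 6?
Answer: -12341/2 ≈ -6170.5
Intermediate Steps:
m = -2 (m = -⅓*6 = -2)
M = 41 (M = 4 + 37 = 41)
V(t, b) = 7/t - b/6 (V(t, b) = b*(-⅙) + 7/t = -b/6 + 7/t = 7/t - b/6)
x = 3/2 (x = 7/6 - ⅙*(-2) = 7*(⅙) + ⅓ = 7/6 + ⅓ = 3/2 ≈ 1.5000)
M*(-152 + x) = 41*(-152 + 3/2) = 41*(-301/2) = -12341/2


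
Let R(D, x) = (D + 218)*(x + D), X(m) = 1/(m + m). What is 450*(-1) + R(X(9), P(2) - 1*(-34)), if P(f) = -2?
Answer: 2118925/324 ≈ 6539.9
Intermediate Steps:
X(m) = 1/(2*m)
R(D, x) = (218 + D)*(D + x)
450*(-1) + R(X(9), P(2) - 1*(-34)) = 450*(-1) + (((½)/9)² + 218*((½)/9) + 218*(-2 - 1*(-34)) + ((½)/9)*(-2 - 1*(-34))) = -450 + (((½)*(⅑))² + 218*((½)*(⅑)) + 218*(-2 + 34) + ((½)*(⅑))*(-2 + 34)) = -450 + ((1/18)² + 218*(1/18) + 218*32 + (1/18)*32) = -450 + (1/324 + 109/9 + 6976 + 16/9) = -450 + 2264725/324 = 2118925/324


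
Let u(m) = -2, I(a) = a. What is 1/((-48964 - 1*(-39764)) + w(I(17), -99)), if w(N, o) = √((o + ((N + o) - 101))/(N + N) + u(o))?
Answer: -6256/57555207 - I*√119/287776035 ≈ -0.0001087 - 3.7907e-8*I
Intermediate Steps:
w(N, o) = √(-2 + (-101 + N + 2*o)/(2*N)) (w(N, o) = √((o + ((N + o) - 101))/(N + N) - 2) = √((o + (-101 + N + o))/((2*N)) - 2) = √((-101 + N + 2*o)*(1/(2*N)) - 2) = √((-101 + N + 2*o)/(2*N) - 2) = √(-2 + (-101 + N + 2*o)/(2*N)))
1/((-48964 - 1*(-39764)) + w(I(17), -99)) = 1/((-48964 - 1*(-39764)) + √2*√((-101 - 3*17 + 2*(-99))/17)/2) = 1/((-48964 + 39764) + √2*√((-101 - 51 - 198)/17)/2) = 1/(-9200 + √2*√((1/17)*(-350))/2) = 1/(-9200 + √2*√(-350/17)/2) = 1/(-9200 + √2*(5*I*√238/17)/2) = 1/(-9200 + 5*I*√119/17)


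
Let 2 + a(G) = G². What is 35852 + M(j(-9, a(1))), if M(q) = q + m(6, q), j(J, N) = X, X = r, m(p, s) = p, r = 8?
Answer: 35866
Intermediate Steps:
a(G) = -2 + G²
X = 8
j(J, N) = 8
M(q) = 6 + q (M(q) = q + 6 = 6 + q)
35852 + M(j(-9, a(1))) = 35852 + (6 + 8) = 35852 + 14 = 35866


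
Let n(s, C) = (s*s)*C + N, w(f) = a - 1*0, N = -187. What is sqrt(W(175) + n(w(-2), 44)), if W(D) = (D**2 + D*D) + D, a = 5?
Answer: sqrt(62338) ≈ 249.68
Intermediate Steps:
W(D) = D + 2*D**2 (W(D) = (D**2 + D**2) + D = 2*D**2 + D = D + 2*D**2)
w(f) = 5 (w(f) = 5 - 1*0 = 5 + 0 = 5)
n(s, C) = -187 + C*s**2 (n(s, C) = (s*s)*C - 187 = s**2*C - 187 = C*s**2 - 187 = -187 + C*s**2)
sqrt(W(175) + n(w(-2), 44)) = sqrt(175*(1 + 2*175) + (-187 + 44*5**2)) = sqrt(175*(1 + 350) + (-187 + 44*25)) = sqrt(175*351 + (-187 + 1100)) = sqrt(61425 + 913) = sqrt(62338)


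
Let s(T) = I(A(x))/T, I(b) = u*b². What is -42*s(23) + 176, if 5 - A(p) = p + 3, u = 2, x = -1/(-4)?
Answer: 15163/92 ≈ 164.82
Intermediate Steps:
x = ¼ (x = -1*(-¼) = ¼ ≈ 0.25000)
A(p) = 2 - p (A(p) = 5 - (p + 3) = 5 - (3 + p) = 5 + (-3 - p) = 2 - p)
I(b) = 2*b²
s(T) = 49/(8*T) (s(T) = (2*(2 - 1*¼)²)/T = (2*(2 - ¼)²)/T = (2*(7/4)²)/T = (2*(49/16))/T = 49/(8*T))
-42*s(23) + 176 = -1029/(4*23) + 176 = -42*49/184 + 176 = -1029/92 + 176 = 15163/92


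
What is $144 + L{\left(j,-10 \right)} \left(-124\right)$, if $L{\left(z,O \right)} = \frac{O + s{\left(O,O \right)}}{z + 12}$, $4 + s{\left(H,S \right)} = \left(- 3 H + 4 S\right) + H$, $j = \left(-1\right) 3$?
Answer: $\frac{5512}{9} \approx 612.44$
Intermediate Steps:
$j = -3$
$s{\left(H,S \right)} = -4 - 2 H + 4 S$ ($s{\left(H,S \right)} = -4 - \left(- 4 S + 2 H\right) = -4 - 2 H + 4 S$)
$L{\left(z,O \right)} = \frac{-4 + 3 O}{12 + z}$ ($L{\left(z,O \right)} = \frac{O - \left(4 - 2 O\right)}{z + 12} = \frac{O + \left(-4 + 2 O\right)}{12 + z} = \frac{-4 + 3 O}{12 + z}$)
$144 + L{\left(j,-10 \right)} \left(-124\right) = 144 + \frac{-4 + 3 \left(-10\right)}{12 - 3} \left(-124\right) = 144 + \frac{-4 - 30}{9} \left(-124\right) = 144 + \frac{1}{9} \left(-34\right) \left(-124\right) = 144 - - \frac{4216}{9} = 144 + \frac{4216}{9} = \frac{5512}{9}$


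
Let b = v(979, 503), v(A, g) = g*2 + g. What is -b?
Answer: -1509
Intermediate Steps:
v(A, g) = 3*g (v(A, g) = 2*g + g = 3*g)
b = 1509 (b = 3*503 = 1509)
-b = -1*1509 = -1509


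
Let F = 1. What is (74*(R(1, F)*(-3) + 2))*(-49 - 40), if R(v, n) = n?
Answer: 6586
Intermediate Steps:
(74*(R(1, F)*(-3) + 2))*(-49 - 40) = (74*(1*(-3) + 2))*(-49 - 40) = (74*(-3 + 2))*(-89) = (74*(-1))*(-89) = -74*(-89) = 6586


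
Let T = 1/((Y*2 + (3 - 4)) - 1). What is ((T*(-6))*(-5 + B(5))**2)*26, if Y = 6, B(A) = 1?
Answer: -1248/5 ≈ -249.60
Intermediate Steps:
T = 1/10 (T = 1/((6*2 + (3 - 4)) - 1) = 1/((12 - 1) - 1) = 1/(11 - 1) = 1/10 ≈ 0.10000)
((T*(-6))*(-5 + B(5))**2)*26 = (((1/10)*(-6))*(-5 + 1)**2)*26 = -3/5*(-4)**2*26 = -3/5*16*26 = -48/5*26 = -1248/5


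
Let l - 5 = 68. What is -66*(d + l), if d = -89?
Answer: 1056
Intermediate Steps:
l = 73 (l = 5 + 68 = 73)
-66*(d + l) = -66*(-89 + 73) = -66*(-16) = 1056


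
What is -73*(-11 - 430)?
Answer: 32193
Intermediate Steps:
-73*(-11 - 430) = -73*(-441) = 32193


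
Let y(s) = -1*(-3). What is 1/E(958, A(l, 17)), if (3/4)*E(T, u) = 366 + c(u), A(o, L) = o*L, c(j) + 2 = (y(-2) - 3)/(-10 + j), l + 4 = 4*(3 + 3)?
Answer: 3/1456 ≈ 0.0020604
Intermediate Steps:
l = 20 (l = -4 + 4*(3 + 3) = -4 + 4*6 = -4 + 24 = 20)
y(s) = 3
c(j) = -2 (c(j) = -2 + (3 - 3)/(-10 + j) = -2 + 0/(-10 + j) = -2 + 0 = -2)
A(o, L) = L*o
E(T, u) = 1456/3 (E(T, u) = 4*(366 - 2)/3 = (4/3)*364 = 1456/3)
1/E(958, A(l, 17)) = 1/(1456/3) = 3/1456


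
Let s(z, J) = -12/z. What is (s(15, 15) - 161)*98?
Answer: -79282/5 ≈ -15856.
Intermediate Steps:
(s(15, 15) - 161)*98 = (-12/15 - 161)*98 = (-12*1/15 - 161)*98 = (-⅘ - 161)*98 = -809/5*98 = -79282/5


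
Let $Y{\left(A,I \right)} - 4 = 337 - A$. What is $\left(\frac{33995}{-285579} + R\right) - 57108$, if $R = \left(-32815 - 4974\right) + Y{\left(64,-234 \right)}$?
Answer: $- \frac{27021518975}{285579} \approx -94620.0$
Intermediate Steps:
$Y{\left(A,I \right)} = 341 - A$ ($Y{\left(A,I \right)} = 4 - \left(-337 + A\right) = 341 - A$)
$R = -37512$ ($R = \left(-32815 - 4974\right) + \left(341 - 64\right) = -37789 + \left(341 - 64\right) = -37789 + 277 = -37512$)
$\left(\frac{33995}{-285579} + R\right) - 57108 = \left(\frac{33995}{-285579} - 37512\right) - 57108 = \left(33995 \left(- \frac{1}{285579}\right) - 37512\right) - 57108 = \left(- \frac{33995}{285579} - 37512\right) - 57108 = - \frac{10712673443}{285579} - 57108 = - \frac{27021518975}{285579}$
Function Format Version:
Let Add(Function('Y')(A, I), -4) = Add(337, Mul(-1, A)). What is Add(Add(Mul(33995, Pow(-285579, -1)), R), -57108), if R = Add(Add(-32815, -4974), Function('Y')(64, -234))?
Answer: Rational(-27021518975, 285579) ≈ -94620.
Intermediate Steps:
Function('Y')(A, I) = Add(341, Mul(-1, A)) (Function('Y')(A, I) = Add(4, Add(337, Mul(-1, A))) = Add(341, Mul(-1, A)))
R = -37512 (R = Add(Add(-32815, -4974), Add(341, Mul(-1, 64))) = Add(-37789, Add(341, -64)) = Add(-37789, 277) = -37512)
Add(Add(Mul(33995, Pow(-285579, -1)), R), -57108) = Add(Add(Mul(33995, Pow(-285579, -1)), -37512), -57108) = Add(Add(Mul(33995, Rational(-1, 285579)), -37512), -57108) = Add(Add(Rational(-33995, 285579), -37512), -57108) = Add(Rational(-10712673443, 285579), -57108) = Rational(-27021518975, 285579)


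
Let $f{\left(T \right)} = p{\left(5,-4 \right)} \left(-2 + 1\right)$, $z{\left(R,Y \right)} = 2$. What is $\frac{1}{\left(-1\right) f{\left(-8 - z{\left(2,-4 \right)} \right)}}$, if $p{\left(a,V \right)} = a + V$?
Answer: $1$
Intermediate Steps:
$p{\left(a,V \right)} = V + a$
$f{\left(T \right)} = -1$ ($f{\left(T \right)} = \left(-4 + 5\right) \left(-2 + 1\right) = 1 \left(-1\right) = -1$)
$\frac{1}{\left(-1\right) f{\left(-8 - z{\left(2,-4 \right)} \right)}} = \frac{1}{\left(-1\right) \left(-1\right)} = 1^{-1} = 1$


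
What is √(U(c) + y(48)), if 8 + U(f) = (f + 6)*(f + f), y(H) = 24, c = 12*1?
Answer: 8*√7 ≈ 21.166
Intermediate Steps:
c = 12
U(f) = -8 + 2*f*(6 + f) (U(f) = -8 + (f + 6)*(f + f) = -8 + (6 + f)*(2*f) = -8 + 2*f*(6 + f))
√(U(c) + y(48)) = √((-8 + 2*12² + 12*12) + 24) = √((-8 + 2*144 + 144) + 24) = √((-8 + 288 + 144) + 24) = √(424 + 24) = √448 = 8*√7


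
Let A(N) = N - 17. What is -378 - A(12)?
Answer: -373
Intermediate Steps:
A(N) = -17 + N
-378 - A(12) = -378 - (-17 + 12) = -378 - 1*(-5) = -378 + 5 = -373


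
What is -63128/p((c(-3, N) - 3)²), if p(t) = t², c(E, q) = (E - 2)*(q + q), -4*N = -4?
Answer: -4856/2197 ≈ -2.2103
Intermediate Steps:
N = 1 (N = -¼*(-4) = 1)
c(E, q) = 2*q*(-2 + E) (c(E, q) = (-2 + E)*(2*q) = 2*q*(-2 + E))
-63128/p((c(-3, N) - 3)²) = -63128/(2*1*(-2 - 3) - 3)⁴ = -63128/(2*1*(-5) - 3)⁴ = -63128/(-10 - 3)⁴ = -63128/(((-13)²)²) = -63128/(169²) = -63128/28561 = -63128*1/28561 = -4856/2197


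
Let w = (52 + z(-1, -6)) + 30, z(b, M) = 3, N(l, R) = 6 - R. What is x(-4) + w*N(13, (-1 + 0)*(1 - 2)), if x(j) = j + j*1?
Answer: 417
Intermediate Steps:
x(j) = 2*j (x(j) = j + j = 2*j)
w = 85 (w = (52 + 3) + 30 = 55 + 30 = 85)
x(-4) + w*N(13, (-1 + 0)*(1 - 2)) = 2*(-4) + 85*(6 - (-1 + 0)*(1 - 2)) = -8 + 85*(6 - (-1)*(-1)) = -8 + 85*(6 - 1*1) = -8 + 85*(6 - 1) = -8 + 85*5 = -8 + 425 = 417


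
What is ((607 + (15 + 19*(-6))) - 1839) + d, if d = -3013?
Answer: -4344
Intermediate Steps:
((607 + (15 + 19*(-6))) - 1839) + d = ((607 + (15 + 19*(-6))) - 1839) - 3013 = ((607 + (15 - 114)) - 1839) - 3013 = ((607 - 99) - 1839) - 3013 = (508 - 1839) - 3013 = -1331 - 3013 = -4344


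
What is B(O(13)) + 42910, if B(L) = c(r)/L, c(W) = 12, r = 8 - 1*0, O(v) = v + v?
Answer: 557836/13 ≈ 42910.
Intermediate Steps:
O(v) = 2*v
r = 8 (r = 8 + 0 = 8)
B(L) = 12/L
B(O(13)) + 42910 = 12/((2*13)) + 42910 = 12/26 + 42910 = 12*(1/26) + 42910 = 6/13 + 42910 = 557836/13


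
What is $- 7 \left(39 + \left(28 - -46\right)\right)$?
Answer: $-791$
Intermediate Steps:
$- 7 \left(39 + \left(28 - -46\right)\right) = - 7 \left(39 + \left(28 + 46\right)\right) = - 7 \left(39 + 74\right) = \left(-7\right) 113 = -791$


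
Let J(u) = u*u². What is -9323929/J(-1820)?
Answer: 9323929/6028568000 ≈ 0.0015466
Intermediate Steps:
J(u) = u³
-9323929/J(-1820) = -9323929/((-1820)³) = -9323929/(-6028568000) = -9323929*(-1/6028568000) = 9323929/6028568000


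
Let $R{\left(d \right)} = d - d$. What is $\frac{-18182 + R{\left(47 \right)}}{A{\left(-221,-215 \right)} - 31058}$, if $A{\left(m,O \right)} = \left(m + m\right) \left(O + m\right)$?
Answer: $- \frac{9091}{80827} \approx -0.11247$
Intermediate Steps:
$R{\left(d \right)} = 0$
$A{\left(m,O \right)} = 2 m \left(O + m\right)$
$\frac{-18182 + R{\left(47 \right)}}{A{\left(-221,-215 \right)} - 31058} = \frac{-18182 + 0}{2 \left(-221\right) \left(-215 - 221\right) - 31058} = - \frac{18182}{2 \left(-221\right) \left(-436\right) - 31058} = - \frac{18182}{192712 - 31058} = - \frac{18182}{161654} = \left(-18182\right) \frac{1}{161654} = - \frac{9091}{80827}$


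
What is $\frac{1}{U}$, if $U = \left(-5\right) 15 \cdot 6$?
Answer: $- \frac{1}{450} \approx -0.0022222$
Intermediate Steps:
$U = -450$ ($U = \left(-75\right) 6 = -450$)
$\frac{1}{U} = \frac{1}{-450} = - \frac{1}{450}$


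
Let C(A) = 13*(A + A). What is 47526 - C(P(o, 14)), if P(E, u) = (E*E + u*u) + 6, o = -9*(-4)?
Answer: 8578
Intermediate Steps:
o = 36
P(E, u) = 6 + E² + u² (P(E, u) = (E² + u²) + 6 = 6 + E² + u²)
C(A) = 26*A (C(A) = 13*(2*A) = 26*A)
47526 - C(P(o, 14)) = 47526 - 26*(6 + 36² + 14²) = 47526 - 26*(6 + 1296 + 196) = 47526 - 26*1498 = 47526 - 1*38948 = 47526 - 38948 = 8578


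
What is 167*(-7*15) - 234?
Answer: -17769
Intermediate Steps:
167*(-7*15) - 234 = 167*(-105) - 234 = -17535 - 234 = -17769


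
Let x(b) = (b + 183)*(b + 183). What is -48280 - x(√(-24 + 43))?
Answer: -81788 - 366*√19 ≈ -83383.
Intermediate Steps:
x(b) = (183 + b)² (x(b) = (183 + b)*(183 + b) = (183 + b)²)
-48280 - x(√(-24 + 43)) = -48280 - (183 + √(-24 + 43))² = -48280 - (183 + √19)²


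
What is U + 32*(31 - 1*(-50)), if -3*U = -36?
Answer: 2604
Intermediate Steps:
U = 12 (U = -⅓*(-36) = 12)
U + 32*(31 - 1*(-50)) = 12 + 32*(31 - 1*(-50)) = 12 + 32*(31 + 50) = 12 + 32*81 = 12 + 2592 = 2604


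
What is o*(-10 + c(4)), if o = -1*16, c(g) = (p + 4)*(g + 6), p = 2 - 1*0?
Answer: -800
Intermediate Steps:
p = 2 (p = 2 + 0 = 2)
c(g) = 36 + 6*g (c(g) = (2 + 4)*(g + 6) = 6*(6 + g) = 36 + 6*g)
o = -16
o*(-10 + c(4)) = -16*(-10 + (36 + 6*4)) = -16*(-10 + (36 + 24)) = -16*(-10 + 60) = -16*50 = -800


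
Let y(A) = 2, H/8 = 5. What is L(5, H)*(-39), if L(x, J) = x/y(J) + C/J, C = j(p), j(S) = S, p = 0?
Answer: -195/2 ≈ -97.500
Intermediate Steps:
H = 40 (H = 8*5 = 40)
C = 0
L(x, J) = x/2 (L(x, J) = x/2 + 0/J = x*(1/2) + 0 = x/2 + 0 = x/2)
L(5, H)*(-39) = ((1/2)*5)*(-39) = (5/2)*(-39) = -195/2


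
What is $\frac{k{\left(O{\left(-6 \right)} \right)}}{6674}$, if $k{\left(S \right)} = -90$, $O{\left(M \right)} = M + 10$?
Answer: $- \frac{45}{3337} \approx -0.013485$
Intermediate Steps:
$O{\left(M \right)} = 10 + M$
$\frac{k{\left(O{\left(-6 \right)} \right)}}{6674} = - \frac{90}{6674} = \left(-90\right) \frac{1}{6674} = - \frac{45}{3337}$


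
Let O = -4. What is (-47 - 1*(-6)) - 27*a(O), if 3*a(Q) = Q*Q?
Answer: -185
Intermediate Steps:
a(Q) = Q²/3 (a(Q) = (Q*Q)/3 = Q²/3)
(-47 - 1*(-6)) - 27*a(O) = (-47 - 1*(-6)) - 9*(-4)² = (-47 + 6) - 9*16 = -41 - 27*16/3 = -41 - 144 = -185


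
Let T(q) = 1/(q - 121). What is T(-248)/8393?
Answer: -1/3097017 ≈ -3.2289e-7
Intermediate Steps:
T(q) = 1/(-121 + q)
T(-248)/8393 = 1/(-121 - 248*8393) = (1/8393)/(-369) = -1/369*1/8393 = -1/3097017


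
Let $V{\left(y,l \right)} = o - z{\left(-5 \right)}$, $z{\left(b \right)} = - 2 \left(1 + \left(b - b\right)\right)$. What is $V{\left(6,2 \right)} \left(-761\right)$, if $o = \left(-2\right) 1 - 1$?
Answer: $761$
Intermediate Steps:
$z{\left(b \right)} = -2$ ($z{\left(b \right)} = - 2 \left(1 + 0\right) = \left(-2\right) 1 = -2$)
$o = -3$ ($o = -2 - 1 = -3$)
$V{\left(y,l \right)} = -1$ ($V{\left(y,l \right)} = -3 - -2 = -3 + 2 = -1$)
$V{\left(6,2 \right)} \left(-761\right) = \left(-1\right) \left(-761\right) = 761$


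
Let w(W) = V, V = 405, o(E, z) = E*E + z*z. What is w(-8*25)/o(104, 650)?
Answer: 405/433316 ≈ 0.00093465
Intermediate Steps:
o(E, z) = E² + z²
w(W) = 405
w(-8*25)/o(104, 650) = 405/(104² + 650²) = 405/(10816 + 422500) = 405/433316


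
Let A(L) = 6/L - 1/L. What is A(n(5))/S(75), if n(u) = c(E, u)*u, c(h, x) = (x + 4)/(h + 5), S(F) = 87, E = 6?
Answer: 11/783 ≈ 0.014049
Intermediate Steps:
c(h, x) = (4 + x)/(5 + h)
n(u) = u*(4/11 + u/11) (n(u) = ((4 + u)/(5 + 6))*u = ((4 + u)/11)*u = (4/11 + u/11)*u = u*(4/11 + u/11))
A(L) = 5/L
A(n(5))/S(75) = (5/(((1/11)*5*(4 + 5))))/87 = (5/(((1/11)*5*9)))*(1/87) = (5/(45/11))*(1/87) = (5*(11/45))*(1/87) = (11/9)*(1/87) = 11/783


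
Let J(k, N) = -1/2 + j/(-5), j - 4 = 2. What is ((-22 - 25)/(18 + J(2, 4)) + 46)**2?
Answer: 49392784/26569 ≈ 1859.0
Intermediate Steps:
j = 6 (j = 4 + 2 = 6)
J(k, N) = -17/10 (J(k, N) = -1/2 + 6/(-5) = -1*1/2 + 6*(-1/5) = -1/2 - 6/5 = -17/10)
((-22 - 25)/(18 + J(2, 4)) + 46)**2 = ((-22 - 25)/(18 - 17/10) + 46)**2 = (-47/163/10 + 46)**2 = (-47*10/163 + 46)**2 = (-470/163 + 46)**2 = (7028/163)**2 = 49392784/26569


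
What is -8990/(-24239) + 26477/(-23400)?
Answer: -431410003/567192600 ≈ -0.76061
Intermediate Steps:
-8990/(-24239) + 26477/(-23400) = -8990*(-1/24239) + 26477*(-1/23400) = 8990/24239 - 26477/23400 = -431410003/567192600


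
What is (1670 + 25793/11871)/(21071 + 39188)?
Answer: 19850363/715334589 ≈ 0.027750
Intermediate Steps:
(1670 + 25793/11871)/(21071 + 39188) = (1670 + 25793*(1/11871))/60259 = (1670 + 25793/11871)*(1/60259) = (19850363/11871)*(1/60259) = 19850363/715334589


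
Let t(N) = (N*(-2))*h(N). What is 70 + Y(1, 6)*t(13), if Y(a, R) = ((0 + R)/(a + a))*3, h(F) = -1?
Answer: 304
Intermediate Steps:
Y(a, R) = 3*R/(2*a) (Y(a, R) = (R/((2*a)))*3 = (R*(1/(2*a)))*3 = (R/(2*a))*3 = 3*R/(2*a))
t(N) = 2*N (t(N) = (N*(-2))*(-1) = -2*N*(-1) = 2*N)
70 + Y(1, 6)*t(13) = 70 + ((3/2)*6/1)*(2*13) = 70 + ((3/2)*6*1)*26 = 70 + 9*26 = 70 + 234 = 304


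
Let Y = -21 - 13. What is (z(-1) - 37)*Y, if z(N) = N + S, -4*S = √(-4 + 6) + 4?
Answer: 1326 + 17*√2/2 ≈ 1338.0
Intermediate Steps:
Y = -34
S = -1 - √2/4 (S = -(√(-4 + 6) + 4)/4 = -(√2 + 4)/4 = -(4 + √2)/4 = -1 - √2/4 ≈ -1.3536)
z(N) = -1 + N - √2/4 (z(N) = N + (-1 - √2/4) = -1 + N - √2/4)
(z(-1) - 37)*Y = ((-1 - 1 - √2/4) - 37)*(-34) = ((-2 - √2/4) - 37)*(-34) = (-39 - √2/4)*(-34) = 1326 + 17*√2/2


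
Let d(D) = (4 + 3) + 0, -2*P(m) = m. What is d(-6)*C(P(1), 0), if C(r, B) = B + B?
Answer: 0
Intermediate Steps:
P(m) = -m/2
C(r, B) = 2*B
d(D) = 7 (d(D) = 7 + 0 = 7)
d(-6)*C(P(1), 0) = 7*(2*0) = 7*0 = 0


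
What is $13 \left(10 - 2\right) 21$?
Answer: $2184$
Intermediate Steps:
$13 \left(10 - 2\right) 21 = 13 \cdot 8 \cdot 21 = 104 \cdot 21 = 2184$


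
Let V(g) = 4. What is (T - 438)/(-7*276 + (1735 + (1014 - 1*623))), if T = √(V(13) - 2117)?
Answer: -219/97 + I*√2113/194 ≈ -2.2577 + 0.23695*I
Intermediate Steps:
T = I*√2113 (T = √(4 - 2117) = √(-2113) = I*√2113 ≈ 45.967*I)
(T - 438)/(-7*276 + (1735 + (1014 - 1*623))) = (I*√2113 - 438)/(-7*276 + (1735 + (1014 - 1*623))) = (-438 + I*√2113)/(-1932 + (1735 + (1014 - 623))) = (-438 + I*√2113)/(-1932 + (1735 + 391)) = (-438 + I*√2113)/(-1932 + 2126) = (-438 + I*√2113)/194 = (-438 + I*√2113)*(1/194) = -219/97 + I*√2113/194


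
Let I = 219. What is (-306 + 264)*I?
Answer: -9198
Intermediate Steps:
(-306 + 264)*I = (-306 + 264)*219 = -42*219 = -9198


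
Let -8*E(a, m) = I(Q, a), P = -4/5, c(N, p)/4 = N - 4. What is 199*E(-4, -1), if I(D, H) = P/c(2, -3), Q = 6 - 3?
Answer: -199/80 ≈ -2.4875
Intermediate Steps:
c(N, p) = -16 + 4*N (c(N, p) = 4*(N - 4) = 4*(-4 + N) = -16 + 4*N)
P = -⅘ (P = -4*⅕ = -⅘ ≈ -0.80000)
Q = 3
I(D, H) = ⅒ (I(D, H) = -4/(5*(-16 + 4*2)) = -4/(5*(-16 + 8)) = -⅘/(-8) = -⅘*(-⅛) = ⅒)
E(a, m) = -1/80 (E(a, m) = -⅛*⅒ = -1/80)
199*E(-4, -1) = 199*(-1/80) = -199/80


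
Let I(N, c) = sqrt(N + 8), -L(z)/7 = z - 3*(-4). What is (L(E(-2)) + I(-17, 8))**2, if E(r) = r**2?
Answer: 12535 - 672*I ≈ 12535.0 - 672.0*I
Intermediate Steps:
L(z) = -84 - 7*z (L(z) = -7*(z - 3*(-4)) = -7*(z + 12) = -7*(12 + z) = -84 - 7*z)
I(N, c) = sqrt(8 + N)
(L(E(-2)) + I(-17, 8))**2 = ((-84 - 7*(-2)**2) + sqrt(8 - 17))**2 = ((-84 - 7*4) + sqrt(-9))**2 = ((-84 - 28) + 3*I)**2 = (-112 + 3*I)**2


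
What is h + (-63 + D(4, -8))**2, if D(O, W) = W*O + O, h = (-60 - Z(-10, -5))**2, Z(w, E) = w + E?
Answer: 10306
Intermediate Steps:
Z(w, E) = E + w
h = 2025 (h = (-60 - (-5 - 10))**2 = (-60 - 1*(-15))**2 = (-60 + 15)**2 = (-45)**2 = 2025)
D(O, W) = O + O*W (D(O, W) = O*W + O = O + O*W)
h + (-63 + D(4, -8))**2 = 2025 + (-63 + 4*(1 - 8))**2 = 2025 + (-63 + 4*(-7))**2 = 2025 + (-63 - 28)**2 = 2025 + (-91)**2 = 2025 + 8281 = 10306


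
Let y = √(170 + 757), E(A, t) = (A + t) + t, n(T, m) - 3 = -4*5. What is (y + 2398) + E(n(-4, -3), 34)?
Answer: 2449 + 3*√103 ≈ 2479.4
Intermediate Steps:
n(T, m) = -17 (n(T, m) = 3 - 4*5 = 3 - 20 = -17)
E(A, t) = A + 2*t
y = 3*√103 (y = √927 = 3*√103 ≈ 30.447)
(y + 2398) + E(n(-4, -3), 34) = (3*√103 + 2398) + (-17 + 2*34) = (2398 + 3*√103) + (-17 + 68) = (2398 + 3*√103) + 51 = 2449 + 3*√103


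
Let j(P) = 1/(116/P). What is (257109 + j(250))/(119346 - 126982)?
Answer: -14912447/442888 ≈ -33.671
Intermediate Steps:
j(P) = P/116
(257109 + j(250))/(119346 - 126982) = (257109 + (1/116)*250)/(119346 - 126982) = (257109 + 125/58)/(-7636) = (14912447/58)*(-1/7636) = -14912447/442888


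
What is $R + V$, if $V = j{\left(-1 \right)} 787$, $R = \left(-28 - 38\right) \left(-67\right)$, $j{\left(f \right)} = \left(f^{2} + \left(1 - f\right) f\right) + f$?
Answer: $2848$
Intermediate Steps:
$j{\left(f \right)} = f + f^{2} + f \left(1 - f\right)$ ($j{\left(f \right)} = \left(f^{2} + f \left(1 - f\right)\right) + f = f + f^{2} + f \left(1 - f\right)$)
$R = 4422$ ($R = \left(-28 - 38\right) \left(-67\right) = \left(-66\right) \left(-67\right) = 4422$)
$V = -1574$ ($V = 2 \left(-1\right) 787 = \left(-2\right) 787 = -1574$)
$R + V = 4422 - 1574 = 2848$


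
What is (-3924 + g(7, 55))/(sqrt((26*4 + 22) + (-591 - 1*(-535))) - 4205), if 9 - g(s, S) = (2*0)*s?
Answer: 1097505/1178797 + 261*sqrt(70)/1178797 ≈ 0.93289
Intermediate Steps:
g(s, S) = 9 (g(s, S) = 9 - 2*0*s = 9 - 0*s = 9 - 1*0 = 9 + 0 = 9)
(-3924 + g(7, 55))/(sqrt((26*4 + 22) + (-591 - 1*(-535))) - 4205) = (-3924 + 9)/(sqrt((26*4 + 22) + (-591 - 1*(-535))) - 4205) = -3915/(sqrt((104 + 22) + (-591 + 535)) - 4205) = -3915/(sqrt(126 - 56) - 4205) = -3915/(sqrt(70) - 4205) = -3915/(-4205 + sqrt(70))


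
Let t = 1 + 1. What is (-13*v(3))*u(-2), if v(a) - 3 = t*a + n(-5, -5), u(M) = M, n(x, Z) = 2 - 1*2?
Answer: 234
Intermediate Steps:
n(x, Z) = 0 (n(x, Z) = 2 - 2 = 0)
t = 2
v(a) = 3 + 2*a (v(a) = 3 + (2*a + 0) = 3 + 2*a)
(-13*v(3))*u(-2) = -13*(3 + 2*3)*(-2) = -13*(3 + 6)*(-2) = -13*9*(-2) = -117*(-2) = 234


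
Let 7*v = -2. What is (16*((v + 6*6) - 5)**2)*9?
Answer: 6656400/49 ≈ 1.3585e+5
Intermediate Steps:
v = -2/7 (v = (1/7)*(-2) = -2/7 ≈ -0.28571)
(16*((v + 6*6) - 5)**2)*9 = (16*((-2/7 + 6*6) - 5)**2)*9 = (16*((-2/7 + 36) - 5)**2)*9 = (16*(250/7 - 5)**2)*9 = (16*(215/7)**2)*9 = (16*(46225/49))*9 = (739600/49)*9 = 6656400/49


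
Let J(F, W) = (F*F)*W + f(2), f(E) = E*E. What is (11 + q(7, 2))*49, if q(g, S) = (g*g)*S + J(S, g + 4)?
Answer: 7693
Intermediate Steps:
f(E) = E**2
J(F, W) = 4 + W*F**2 (J(F, W) = (F*F)*W + 2**2 = F**2*W + 4 = W*F**2 + 4 = 4 + W*F**2)
q(g, S) = 4 + S*g**2 + S**2*(4 + g) (q(g, S) = (g*g)*S + (4 + (g + 4)*S**2) = g**2*S + (4 + (4 + g)*S**2) = S*g**2 + (4 + S**2*(4 + g)) = 4 + S*g**2 + S**2*(4 + g))
(11 + q(7, 2))*49 = (11 + (4 + 2*7**2 + 2**2*(4 + 7)))*49 = (11 + (4 + 2*49 + 4*11))*49 = (11 + (4 + 98 + 44))*49 = (11 + 146)*49 = 157*49 = 7693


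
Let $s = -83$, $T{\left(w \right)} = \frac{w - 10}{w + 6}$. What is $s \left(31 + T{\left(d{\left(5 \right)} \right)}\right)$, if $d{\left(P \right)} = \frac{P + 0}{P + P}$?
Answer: $- \frac{31872}{13} \approx -2451.7$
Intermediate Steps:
$d{\left(P \right)} = \frac{1}{2}$ ($d{\left(P \right)} = \frac{P}{2 P} = P \frac{1}{2 P} = \frac{1}{2}$)
$T{\left(w \right)} = \frac{-10 + w}{6 + w}$
$s \left(31 + T{\left(d{\left(5 \right)} \right)}\right) = - 83 \left(31 + \frac{-10 + \frac{1}{2}}{6 + \frac{1}{2}}\right) = - 83 \left(31 + \frac{1}{\frac{13}{2}} \left(- \frac{19}{2}\right)\right) = - 83 \left(31 + \frac{2}{13} \left(- \frac{19}{2}\right)\right) = - 83 \left(31 - \frac{19}{13}\right) = \left(-83\right) \frac{384}{13} = - \frac{31872}{13}$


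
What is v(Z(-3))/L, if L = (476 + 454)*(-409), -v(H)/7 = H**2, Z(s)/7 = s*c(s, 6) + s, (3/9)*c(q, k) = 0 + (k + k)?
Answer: 1408701/126790 ≈ 11.111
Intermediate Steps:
c(q, k) = 6*k (c(q, k) = 3*(0 + (k + k)) = 3*(0 + 2*k) = 3*(2*k) = 6*k)
Z(s) = 259*s (Z(s) = 7*(s*(6*6) + s) = 7*(s*36 + s) = 7*(36*s + s) = 7*(37*s) = 259*s)
v(H) = -7*H**2
L = -380370 (L = 930*(-409) = -380370)
v(Z(-3))/L = -7*(259*(-3))**2/(-380370) = -7*(-777)**2*(-1/380370) = -7*603729*(-1/380370) = -4226103*(-1/380370) = 1408701/126790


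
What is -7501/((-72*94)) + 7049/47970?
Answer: 2515621/2004080 ≈ 1.2552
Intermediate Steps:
-7501/((-72*94)) + 7049/47970 = -7501/(-6768) + 7049*(1/47970) = -7501*(-1/6768) + 7049/47970 = 7501/6768 + 7049/47970 = 2515621/2004080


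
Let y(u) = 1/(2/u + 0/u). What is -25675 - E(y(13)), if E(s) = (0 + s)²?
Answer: -102869/4 ≈ -25717.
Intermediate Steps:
y(u) = u/2 (y(u) = 1/(2/u + 0) = 1/(2/u) = u/2)
E(s) = s²
-25675 - E(y(13)) = -25675 - ((½)*13)² = -25675 - (13/2)² = -25675 - 1*169/4 = -25675 - 169/4 = -102869/4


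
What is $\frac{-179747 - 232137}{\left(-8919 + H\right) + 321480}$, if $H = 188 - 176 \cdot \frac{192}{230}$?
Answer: $- \frac{47366660}{35949239} \approx -1.3176$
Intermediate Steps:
$H = \frac{4724}{115}$ ($H = 188 - 176 \cdot 192 \cdot \frac{1}{230} = 188 - \frac{16896}{115} = \frac{4724}{115} \approx 41.078$)
$\frac{-179747 - 232137}{\left(-8919 + H\right) + 321480} = \frac{-179747 - 232137}{\left(-8919 + \frac{4724}{115}\right) + 321480} = - \frac{411884}{- \frac{1020961}{115} + 321480} = - \frac{411884}{\frac{35949239}{115}} = \left(-411884\right) \frac{115}{35949239} = - \frac{47366660}{35949239}$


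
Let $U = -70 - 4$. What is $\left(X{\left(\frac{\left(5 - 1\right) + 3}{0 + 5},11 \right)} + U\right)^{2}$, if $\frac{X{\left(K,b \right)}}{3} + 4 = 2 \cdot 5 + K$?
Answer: $\frac{67081}{25} \approx 2683.2$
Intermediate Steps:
$X{\left(K,b \right)} = 18 + 3 K$ ($X{\left(K,b \right)} = -12 + 3 \left(2 \cdot 5 + K\right) = -12 + 3 \left(10 + K\right) = -12 + \left(30 + 3 K\right) = 18 + 3 K$)
$U = -74$
$\left(X{\left(\frac{\left(5 - 1\right) + 3}{0 + 5},11 \right)} + U\right)^{2} = \left(\left(18 + 3 \frac{\left(5 - 1\right) + 3}{0 + 5}\right) - 74\right)^{2} = \left(\left(18 + 3 \frac{4 + 3}{5}\right) - 74\right)^{2} = \left(\left(18 + 3 \cdot 7 \cdot \frac{1}{5}\right) - 74\right)^{2} = \left(\left(18 + 3 \cdot \frac{7}{5}\right) - 74\right)^{2} = \left(\left(18 + \frac{21}{5}\right) - 74\right)^{2} = \left(\frac{111}{5} - 74\right)^{2} = \left(- \frac{259}{5}\right)^{2} = \frac{67081}{25}$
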